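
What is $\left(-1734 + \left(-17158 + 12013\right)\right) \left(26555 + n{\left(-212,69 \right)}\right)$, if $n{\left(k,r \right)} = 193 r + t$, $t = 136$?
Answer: $-275215032$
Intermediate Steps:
$n{\left(k,r \right)} = 136 + 193 r$ ($n{\left(k,r \right)} = 193 r + 136 = 136 + 193 r$)
$\left(-1734 + \left(-17158 + 12013\right)\right) \left(26555 + n{\left(-212,69 \right)}\right) = \left(-1734 + \left(-17158 + 12013\right)\right) \left(26555 + \left(136 + 193 \cdot 69\right)\right) = \left(-1734 - 5145\right) \left(26555 + \left(136 + 13317\right)\right) = - 6879 \left(26555 + 13453\right) = \left(-6879\right) 40008 = -275215032$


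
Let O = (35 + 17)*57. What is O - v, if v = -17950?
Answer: 20914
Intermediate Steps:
O = 2964 (O = 52*57 = 2964)
O - v = 2964 - 1*(-17950) = 2964 + 17950 = 20914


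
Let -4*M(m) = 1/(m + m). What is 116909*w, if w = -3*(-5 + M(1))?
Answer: 14379807/8 ≈ 1.7975e+6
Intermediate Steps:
M(m) = -1/(8*m) (M(m) = -1/(4*(m + m)) = -1/(2*m)/4 = -1/(8*m))
w = 123/8 (w = -3*(-5 - ⅛/1) = -3*(-5 - ⅛*1) = -3*(-5 - ⅛) = -3*(-41/8) = 123/8 ≈ 15.375)
116909*w = 116909*(123/8) = 14379807/8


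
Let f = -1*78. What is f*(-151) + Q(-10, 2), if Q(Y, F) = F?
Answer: 11780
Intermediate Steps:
f = -78
f*(-151) + Q(-10, 2) = -78*(-151) + 2 = 11778 + 2 = 11780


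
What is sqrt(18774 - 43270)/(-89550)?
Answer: -2*I*sqrt(1531)/44775 ≈ -0.0017478*I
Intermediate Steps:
sqrt(18774 - 43270)/(-89550) = sqrt(-24496)*(-1/89550) = (4*I*sqrt(1531))*(-1/89550) = -2*I*sqrt(1531)/44775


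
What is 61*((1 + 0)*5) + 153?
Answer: 458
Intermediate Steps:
61*((1 + 0)*5) + 153 = 61*(1*5) + 153 = 61*5 + 153 = 305 + 153 = 458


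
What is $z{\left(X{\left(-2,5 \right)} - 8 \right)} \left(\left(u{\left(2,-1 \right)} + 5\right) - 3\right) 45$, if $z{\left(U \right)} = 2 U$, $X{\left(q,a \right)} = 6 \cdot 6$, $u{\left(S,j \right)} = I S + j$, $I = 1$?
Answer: $7560$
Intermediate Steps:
$u{\left(S,j \right)} = S + j$ ($u{\left(S,j \right)} = 1 S + j = S + j$)
$X{\left(q,a \right)} = 36$
$z{\left(X{\left(-2,5 \right)} - 8 \right)} \left(\left(u{\left(2,-1 \right)} + 5\right) - 3\right) 45 = 2 \left(36 - 8\right) \left(\left(\left(2 - 1\right) + 5\right) - 3\right) 45 = 2 \cdot 28 \left(\left(1 + 5\right) - 3\right) 45 = 56 \left(6 - 3\right) 45 = 56 \cdot 3 \cdot 45 = 168 \cdot 45 = 7560$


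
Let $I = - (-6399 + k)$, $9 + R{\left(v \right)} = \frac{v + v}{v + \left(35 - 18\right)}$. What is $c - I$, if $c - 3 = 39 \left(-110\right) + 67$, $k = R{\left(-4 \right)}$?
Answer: $- \frac{138172}{13} \approx -10629.0$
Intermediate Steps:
$R{\left(v \right)} = -9 + \frac{2 v}{17 + v}$ ($R{\left(v \right)} = -9 + \frac{v + v}{v + \left(35 - 18\right)} = -9 + \frac{2 v}{v + \left(35 - 18\right)} = -9 + \frac{2 v}{v + 17} = -9 + \frac{2 v}{17 + v}$)
$k = - \frac{125}{13}$ ($k = \frac{-153 - -28}{17 - 4} = \frac{-153 + 28}{13} = \frac{1}{13} \left(-125\right) = - \frac{125}{13} \approx -9.6154$)
$c = -4220$ ($c = 3 + \left(39 \left(-110\right) + 67\right) = 3 + \left(-4290 + 67\right) = 3 - 4223 = -4220$)
$I = \frac{83312}{13}$ ($I = - (-6399 - \frac{125}{13}) = \left(-1\right) \left(- \frac{83312}{13}\right) = \frac{83312}{13} \approx 6408.6$)
$c - I = -4220 - \frac{83312}{13} = - \frac{138172}{13}$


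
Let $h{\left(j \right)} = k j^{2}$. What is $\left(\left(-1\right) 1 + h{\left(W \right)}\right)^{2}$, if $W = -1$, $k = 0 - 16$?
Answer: $289$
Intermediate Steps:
$k = -16$ ($k = 0 - 16 = -16$)
$h{\left(j \right)} = - 16 j^{2}$
$\left(\left(-1\right) 1 + h{\left(W \right)}\right)^{2} = \left(\left(-1\right) 1 - 16 \left(-1\right)^{2}\right)^{2} = \left(-1 - 16\right)^{2} = \left(-17\right)^{2} = 289$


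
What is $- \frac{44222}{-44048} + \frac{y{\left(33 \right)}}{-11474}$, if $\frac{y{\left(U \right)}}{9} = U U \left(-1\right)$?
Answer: $\frac{234779419}{126351688} \approx 1.8581$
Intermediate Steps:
$y{\left(U \right)} = - 9 U^{2}$ ($y{\left(U \right)} = 9 U U \left(-1\right) = 9 U^{2} \left(-1\right) = 9 \left(- U^{2}\right) = - 9 U^{2}$)
$- \frac{44222}{-44048} + \frac{y{\left(33 \right)}}{-11474} = - \frac{44222}{-44048} + \frac{\left(-9\right) 33^{2}}{-11474} = \left(-44222\right) \left(- \frac{1}{44048}\right) + \left(-9\right) 1089 \left(- \frac{1}{11474}\right) = \frac{22111}{22024} - - \frac{9801}{11474} = \frac{22111}{22024} + \frac{9801}{11474} = \frac{234779419}{126351688}$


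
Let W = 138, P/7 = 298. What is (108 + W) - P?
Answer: -1840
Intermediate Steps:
P = 2086 (P = 7*298 = 2086)
(108 + W) - P = (108 + 138) - 1*2086 = 246 - 2086 = -1840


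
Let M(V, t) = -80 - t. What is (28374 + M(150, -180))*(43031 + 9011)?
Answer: 1481843908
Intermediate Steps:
(28374 + M(150, -180))*(43031 + 9011) = (28374 + (-80 - 1*(-180)))*(43031 + 9011) = (28374 + (-80 + 180))*52042 = (28374 + 100)*52042 = 28474*52042 = 1481843908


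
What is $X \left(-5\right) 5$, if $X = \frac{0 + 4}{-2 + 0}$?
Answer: $50$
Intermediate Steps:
$X = -2$ ($X = \frac{4}{-2} = 4 \left(- \frac{1}{2}\right) = -2$)
$X \left(-5\right) 5 = \left(-2\right) \left(-5\right) 5 = 10 \cdot 5 = 50$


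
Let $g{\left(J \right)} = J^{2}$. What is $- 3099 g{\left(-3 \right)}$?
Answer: $-27891$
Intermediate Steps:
$- 3099 g{\left(-3 \right)} = - 3099 \left(-3\right)^{2} = \left(-3099\right) 9 = -27891$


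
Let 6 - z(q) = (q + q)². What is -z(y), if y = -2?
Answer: 10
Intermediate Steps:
z(q) = 6 - 4*q² (z(q) = 6 - (q + q)² = 6 - (2*q)² = 6 - 4*q²)
-z(y) = -(6 - 4*(-2)²) = -(6 - 4*4) = -(6 - 16) = -1*(-10) = 10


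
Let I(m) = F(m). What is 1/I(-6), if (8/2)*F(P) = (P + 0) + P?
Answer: -⅓ ≈ -0.33333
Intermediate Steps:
F(P) = P/2 (F(P) = ((P + 0) + P)/4 = (P + P)/4 = (2*P)/4 = P/2)
I(m) = m/2
1/I(-6) = 1/((½)*(-6)) = 1/(-3) = -⅓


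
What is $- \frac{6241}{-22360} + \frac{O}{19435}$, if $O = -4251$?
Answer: $\frac{6211}{102856} \approx 0.060385$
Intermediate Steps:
$- \frac{6241}{-22360} + \frac{O}{19435} = - \frac{6241}{-22360} - \frac{4251}{19435} = \left(-6241\right) \left(- \frac{1}{22360}\right) - \frac{327}{1495} = \frac{6241}{22360} - \frac{327}{1495} = \frac{6211}{102856}$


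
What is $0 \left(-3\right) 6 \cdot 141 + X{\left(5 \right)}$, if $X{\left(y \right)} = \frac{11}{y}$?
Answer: $\frac{11}{5} \approx 2.2$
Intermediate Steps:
$0 \left(-3\right) 6 \cdot 141 + X{\left(5 \right)} = 0 \left(-3\right) 6 \cdot 141 + \frac{11}{5} = 0 \cdot 6 \cdot 141 + 11 \cdot \frac{1}{5} = 0 \cdot 141 + \frac{11}{5} = 0 + \frac{11}{5} = \frac{11}{5}$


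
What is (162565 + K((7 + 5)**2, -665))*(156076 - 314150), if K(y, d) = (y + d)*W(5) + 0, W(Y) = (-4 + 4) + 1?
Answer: -25614943256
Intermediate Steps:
W(Y) = 1 (W(Y) = 0 + 1 = 1)
K(y, d) = d + y (K(y, d) = (y + d)*1 + 0 = (d + y)*1 + 0 = (d + y) + 0 = d + y)
(162565 + K((7 + 5)**2, -665))*(156076 - 314150) = (162565 + (-665 + (7 + 5)**2))*(156076 - 314150) = (162565 + (-665 + 12**2))*(-158074) = (162565 + (-665 + 144))*(-158074) = (162565 - 521)*(-158074) = 162044*(-158074) = -25614943256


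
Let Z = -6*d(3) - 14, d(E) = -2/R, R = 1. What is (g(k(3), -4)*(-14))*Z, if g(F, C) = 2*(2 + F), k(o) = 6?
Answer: 448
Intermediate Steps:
g(F, C) = 4 + 2*F
d(E) = -2 (d(E) = -2/1 = -2*1 = -2)
Z = -2 (Z = -6*(-2) - 14 = 12 - 14 = -2)
(g(k(3), -4)*(-14))*Z = ((4 + 2*6)*(-14))*(-2) = ((4 + 12)*(-14))*(-2) = (16*(-14))*(-2) = -224*(-2) = 448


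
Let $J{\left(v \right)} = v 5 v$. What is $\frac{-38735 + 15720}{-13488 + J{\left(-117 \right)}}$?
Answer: $- \frac{23015}{54957} \approx -0.41878$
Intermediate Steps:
$J{\left(v \right)} = 5 v^{2}$ ($J{\left(v \right)} = 5 v v = 5 v^{2}$)
$\frac{-38735 + 15720}{-13488 + J{\left(-117 \right)}} = \frac{-38735 + 15720}{-13488 + 5 \left(-117\right)^{2}} = - \frac{23015}{-13488 + 5 \cdot 13689} = - \frac{23015}{-13488 + 68445} = - \frac{23015}{54957}$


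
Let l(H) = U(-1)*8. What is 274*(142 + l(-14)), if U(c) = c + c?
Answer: 34524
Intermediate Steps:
U(c) = 2*c
l(H) = -16 (l(H) = (2*(-1))*8 = -2*8 = -16)
274*(142 + l(-14)) = 274*(142 - 16) = 274*126 = 34524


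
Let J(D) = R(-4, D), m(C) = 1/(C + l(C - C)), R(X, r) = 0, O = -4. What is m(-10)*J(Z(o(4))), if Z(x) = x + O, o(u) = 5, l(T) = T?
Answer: 0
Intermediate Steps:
Z(x) = -4 + x (Z(x) = x - 4 = -4 + x)
m(C) = 1/C (m(C) = 1/(C + (C - C)) = 1/(C + 0) = 1/C)
J(D) = 0
m(-10)*J(Z(o(4))) = 0/(-10) = -1/10*0 = 0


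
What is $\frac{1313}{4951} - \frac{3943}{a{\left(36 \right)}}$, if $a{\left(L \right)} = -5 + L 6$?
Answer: $- \frac{19244750}{1044661} \approx -18.422$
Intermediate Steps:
$a{\left(L \right)} = -5 + 6 L$
$\frac{1313}{4951} - \frac{3943}{a{\left(36 \right)}} = \frac{1313}{4951} - \frac{3943}{-5 + 6 \cdot 36} = 1313 \cdot \frac{1}{4951} - \frac{3943}{-5 + 216} = \frac{1313}{4951} - \frac{3943}{211} = - \frac{19244750}{1044661}$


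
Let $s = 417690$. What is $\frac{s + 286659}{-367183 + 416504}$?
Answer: $\frac{704349}{49321} \approx 14.281$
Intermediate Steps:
$\frac{s + 286659}{-367183 + 416504} = \frac{417690 + 286659}{-367183 + 416504} = \frac{704349}{49321}$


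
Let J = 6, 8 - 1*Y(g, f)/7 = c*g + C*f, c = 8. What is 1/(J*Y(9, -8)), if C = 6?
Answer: -1/672 ≈ -0.0014881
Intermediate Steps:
Y(g, f) = 56 - 56*g - 42*f (Y(g, f) = 56 - 7*(8*g + 6*f) = 56 - 7*(6*f + 8*g) = 56 + (-56*g - 42*f) = 56 - 56*g - 42*f)
1/(J*Y(9, -8)) = 1/(6*(56 - 56*9 - 42*(-8))) = 1/(6*(56 - 504 + 336)) = 1/(6*(-112)) = 1/(-672) = -1/672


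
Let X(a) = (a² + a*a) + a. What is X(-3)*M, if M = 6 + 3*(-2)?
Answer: 0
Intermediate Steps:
X(a) = a + 2*a² (X(a) = (a² + a²) + a = 2*a² + a = a + 2*a²)
M = 0 (M = 6 - 6 = 0)
X(-3)*M = -3*(1 + 2*(-3))*0 = -3*(1 - 6)*0 = -3*(-5)*0 = 15*0 = 0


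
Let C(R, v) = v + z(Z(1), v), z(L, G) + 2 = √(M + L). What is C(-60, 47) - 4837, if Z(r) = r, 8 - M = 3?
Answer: -4792 + √6 ≈ -4789.5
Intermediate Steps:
M = 5 (M = 8 - 1*3 = 8 - 3 = 5)
z(L, G) = -2 + √(5 + L)
C(R, v) = -2 + v + √6 (C(R, v) = v + (-2 + √(5 + 1)) = v + (-2 + √6) = -2 + v + √6)
C(-60, 47) - 4837 = (-2 + 47 + √6) - 4837 = (45 + √6) - 4837 = -4792 + √6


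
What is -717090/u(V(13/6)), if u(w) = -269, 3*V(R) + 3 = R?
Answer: 717090/269 ≈ 2665.8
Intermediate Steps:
V(R) = -1 + R/3
-717090/u(V(13/6)) = -717090/(-269) = -717090*(-1/269) = 717090/269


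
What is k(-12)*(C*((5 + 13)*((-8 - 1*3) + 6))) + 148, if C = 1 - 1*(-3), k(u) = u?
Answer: 4468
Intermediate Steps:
C = 4 (C = 1 + 3 = 4)
k(-12)*(C*((5 + 13)*((-8 - 1*3) + 6))) + 148 = -48*(5 + 13)*((-8 - 1*3) + 6) + 148 = -48*18*((-8 - 3) + 6) + 148 = -48*18*(-11 + 6) + 148 = -48*18*(-5) + 148 = -48*(-90) + 148 = -12*(-360) + 148 = 4320 + 148 = 4468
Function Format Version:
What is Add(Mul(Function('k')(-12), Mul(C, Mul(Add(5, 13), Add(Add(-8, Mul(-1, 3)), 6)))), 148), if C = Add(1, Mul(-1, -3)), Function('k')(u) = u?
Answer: 4468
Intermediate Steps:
C = 4 (C = Add(1, 3) = 4)
Add(Mul(Function('k')(-12), Mul(C, Mul(Add(5, 13), Add(Add(-8, Mul(-1, 3)), 6)))), 148) = Add(Mul(-12, Mul(4, Mul(Add(5, 13), Add(Add(-8, Mul(-1, 3)), 6)))), 148) = Add(Mul(-12, Mul(4, Mul(18, Add(Add(-8, -3), 6)))), 148) = Add(Mul(-12, Mul(4, Mul(18, Add(-11, 6)))), 148) = Add(Mul(-12, Mul(4, Mul(18, -5))), 148) = Add(Mul(-12, Mul(4, -90)), 148) = Add(Mul(-12, -360), 148) = Add(4320, 148) = 4468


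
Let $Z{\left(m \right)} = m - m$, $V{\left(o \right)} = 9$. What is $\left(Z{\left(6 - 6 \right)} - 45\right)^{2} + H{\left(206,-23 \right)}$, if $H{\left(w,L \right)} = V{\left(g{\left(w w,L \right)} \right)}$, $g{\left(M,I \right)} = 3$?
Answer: $2034$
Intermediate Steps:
$H{\left(w,L \right)} = 9$
$Z{\left(m \right)} = 0$
$\left(Z{\left(6 - 6 \right)} - 45\right)^{2} + H{\left(206,-23 \right)} = \left(0 - 45\right)^{2} + 9 = \left(-45\right)^{2} + 9 = 2025 + 9 = 2034$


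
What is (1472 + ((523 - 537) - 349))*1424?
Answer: 1579216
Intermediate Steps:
(1472 + ((523 - 537) - 349))*1424 = (1472 + (-14 - 349))*1424 = (1472 - 363)*1424 = 1109*1424 = 1579216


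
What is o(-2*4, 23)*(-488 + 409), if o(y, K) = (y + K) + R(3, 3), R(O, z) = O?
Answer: -1422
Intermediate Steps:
o(y, K) = 3 + K + y (o(y, K) = (y + K) + 3 = (K + y) + 3 = 3 + K + y)
o(-2*4, 23)*(-488 + 409) = (3 + 23 - 2*4)*(-488 + 409) = (3 + 23 - 8)*(-79) = 18*(-79) = -1422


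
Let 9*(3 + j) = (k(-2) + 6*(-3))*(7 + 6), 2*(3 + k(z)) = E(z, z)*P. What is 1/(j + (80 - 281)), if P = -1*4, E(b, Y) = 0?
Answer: -3/703 ≈ -0.0042674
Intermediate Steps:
P = -4
k(z) = -3 (k(z) = -3 + (0*(-4))/2 = -3 + (½)*0 = -3 + 0 = -3)
j = -100/3 (j = -3 + ((-3 + 6*(-3))*(7 + 6))/9 = -3 + ((-3 - 18)*13)/9 = -3 + (-21*13)/9 = -3 + (⅑)*(-273) = -3 - 91/3 = -100/3 ≈ -33.333)
1/(j + (80 - 281)) = 1/(-100/3 + (80 - 281)) = 1/(-100/3 - 201) = 1/(-703/3) = -3/703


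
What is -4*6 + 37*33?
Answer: 1197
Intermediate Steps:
-4*6 + 37*33 = -24 + 1221 = 1197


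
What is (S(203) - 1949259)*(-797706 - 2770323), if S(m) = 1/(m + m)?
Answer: 2823735128479437/406 ≈ 6.9550e+12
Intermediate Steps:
S(m) = 1/(2*m)
(S(203) - 1949259)*(-797706 - 2770323) = ((½)/203 - 1949259)*(-797706 - 2770323) = ((½)*(1/203) - 1949259)*(-3568029) = (1/406 - 1949259)*(-3568029) = -791399153/406*(-3568029) = 2823735128479437/406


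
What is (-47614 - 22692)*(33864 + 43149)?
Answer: -5414475978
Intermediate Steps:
(-47614 - 22692)*(33864 + 43149) = -70306*77013 = -5414475978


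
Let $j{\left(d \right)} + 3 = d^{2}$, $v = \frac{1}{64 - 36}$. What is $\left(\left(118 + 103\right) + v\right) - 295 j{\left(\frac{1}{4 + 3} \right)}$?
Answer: $\frac{215603}{196} \approx 1100.0$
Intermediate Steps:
$v = \frac{1}{28} \approx 0.035714$
$j{\left(d \right)} = -3 + d^{2}$
$\left(\left(118 + 103\right) + v\right) - 295 j{\left(\frac{1}{4 + 3} \right)} = \left(\left(118 + 103\right) + \frac{1}{28}\right) - 295 \left(-3 + \left(\frac{1}{4 + 3}\right)^{2}\right) = \left(221 + \frac{1}{28}\right) - 295 \left(-3 + \left(\frac{1}{7}\right)^{2}\right) = \frac{6189}{28} - 295 \left(-3 + \left(\frac{1}{7}\right)^{2}\right) = \frac{6189}{28} - 295 \left(-3 + \frac{1}{49}\right) = \frac{6189}{28} - - \frac{43070}{49} = \frac{6189}{28} + \frac{43070}{49} = \frac{215603}{196}$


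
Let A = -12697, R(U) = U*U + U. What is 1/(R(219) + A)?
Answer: 1/35483 ≈ 2.8183e-5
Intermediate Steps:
R(U) = U + U² (R(U) = U² + U = U + U²)
1/(R(219) + A) = 1/(219*(1 + 219) - 12697) = 1/(219*220 - 12697) = 1/(48180 - 12697) = 1/35483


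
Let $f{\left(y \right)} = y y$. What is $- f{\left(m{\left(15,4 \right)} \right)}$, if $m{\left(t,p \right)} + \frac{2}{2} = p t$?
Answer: $-3481$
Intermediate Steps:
$m{\left(t,p \right)} = -1 + p t$
$f{\left(y \right)} = y^{2}$
$- f{\left(m{\left(15,4 \right)} \right)} = - \left(-1 + 4 \cdot 15\right)^{2} = - \left(-1 + 60\right)^{2} = - 59^{2} = \left(-1\right) 3481 = -3481$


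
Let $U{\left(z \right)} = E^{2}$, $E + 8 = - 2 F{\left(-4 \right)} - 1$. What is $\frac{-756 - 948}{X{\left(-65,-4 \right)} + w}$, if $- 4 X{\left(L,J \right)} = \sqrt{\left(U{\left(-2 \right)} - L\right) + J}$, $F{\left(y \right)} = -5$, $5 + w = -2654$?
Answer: $\frac{36247488}{56562217} - \frac{3408 \sqrt{62}}{56562217} \approx 0.64037$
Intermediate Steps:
$w = -2659$ ($w = -5 - 2654 = -2659$)
$E = 1$ ($E = -8 - -9 = -8 + \left(10 - 1\right) = -8 + 9 = 1$)
$U{\left(z \right)} = 1$ ($U{\left(z \right)} = 1^{2} = 1$)
$X{\left(L,J \right)} = - \frac{\sqrt{1 + J - L}}{4}$ ($X{\left(L,J \right)} = - \frac{\sqrt{\left(1 - L\right) + J}}{4} = - \frac{\sqrt{1 + J - L}}{4}$)
$\frac{-756 - 948}{X{\left(-65,-4 \right)} + w} = \frac{-756 - 948}{- \frac{\sqrt{1 - 4 - -65}}{4} - 2659} = - \frac{1704}{- \frac{\sqrt{1 - 4 + 65}}{4} - 2659} = - \frac{1704}{- \frac{\sqrt{62}}{4} - 2659} = - \frac{1704}{-2659 - \frac{\sqrt{62}}{4}}$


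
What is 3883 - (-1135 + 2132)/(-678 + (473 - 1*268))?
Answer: 1837656/473 ≈ 3885.1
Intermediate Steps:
3883 - (-1135 + 2132)/(-678 + (473 - 1*268)) = 3883 - 997/(-678 + (473 - 268)) = 3883 - 997/(-678 + 205) = 3883 - 997/(-473) = 3883 - 997*(-1)/473 = 3883 - 1*(-997/473) = 3883 + 997/473 = 1837656/473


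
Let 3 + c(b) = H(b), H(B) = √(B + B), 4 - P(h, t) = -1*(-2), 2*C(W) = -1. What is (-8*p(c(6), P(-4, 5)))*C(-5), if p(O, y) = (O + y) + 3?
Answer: 8 + 8*√3 ≈ 21.856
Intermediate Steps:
C(W) = -½ (C(W) = (½)*(-1) = -½)
P(h, t) = 2 (P(h, t) = 4 - (-1)*(-2) = 4 - 1*2 = 4 - 2 = 2)
H(B) = √2*√B (H(B) = √(2*B) = √2*√B)
c(b) = -3 + √2*√b
p(O, y) = 3 + O + y
(-8*p(c(6), P(-4, 5)))*C(-5) = -8*(3 + (-3 + √2*√6) + 2)*(-½) = -8*(3 + (-3 + 2*√3) + 2)*(-½) = -8*(2 + 2*√3)*(-½) = (-16 - 16*√3)*(-½) = 8 + 8*√3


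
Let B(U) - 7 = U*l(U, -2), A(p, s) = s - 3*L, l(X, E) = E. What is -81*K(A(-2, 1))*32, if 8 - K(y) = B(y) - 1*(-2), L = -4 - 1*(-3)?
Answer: -18144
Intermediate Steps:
L = -1 (L = -4 + 3 = -1)
A(p, s) = 3 + s (A(p, s) = s - 3*(-1) = s + 3 = 3 + s)
B(U) = 7 - 2*U (B(U) = 7 + U*(-2) = 7 - 2*U)
K(y) = -1 + 2*y (K(y) = 8 - ((7 - 2*y) - 1*(-2)) = 8 - ((7 - 2*y) + 2) = 8 - (9 - 2*y) = 8 + (-9 + 2*y) = -1 + 2*y)
-81*K(A(-2, 1))*32 = -81*(-1 + 2*(3 + 1))*32 = -81*(-1 + 2*4)*32 = -81*(-1 + 8)*32 = -81*7*32 = -567*32 = -18144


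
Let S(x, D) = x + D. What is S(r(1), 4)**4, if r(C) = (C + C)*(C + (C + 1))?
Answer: 10000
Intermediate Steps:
r(C) = 2*C*(1 + 2*C) (r(C) = (2*C)*(C + (1 + C)) = (2*C)*(1 + 2*C) = 2*C*(1 + 2*C))
S(x, D) = D + x
S(r(1), 4)**4 = (4 + 2*1*(1 + 2*1))**4 = (4 + 2*1*(1 + 2))**4 = (4 + 2*1*3)**4 = (4 + 6)**4 = 10**4 = 10000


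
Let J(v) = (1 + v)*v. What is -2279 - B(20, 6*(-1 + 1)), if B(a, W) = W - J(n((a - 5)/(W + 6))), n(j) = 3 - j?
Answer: -9113/4 ≈ -2278.3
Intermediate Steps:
J(v) = v*(1 + v)
B(a, W) = W - (3 - (-5 + a)/(6 + W))*(4 - (-5 + a)/(6 + W)) (B(a, W) = W - (3 - (a - 5)/(W + 6))*(1 + (3 - (a - 5)/(W + 6))) = W - (3 - (-5 + a)/(6 + W))*(1 + (3 - (-5 + a)/(6 + W))) = W - (3 - (-5 + a)/(6 + W))*(4 - (-5 + a)/(6 + W)))
-2279 - B(20, 6*(-1 + 1)) = -2279 - ((6*(-1 + 1))*(6 + 6*(-1 + 1))**2 - (23 - 1*20 + 3*(6*(-1 + 1)))*(29 - 1*20 + 4*(6*(-1 + 1))))/(6 + 6*(-1 + 1))**2 = -2279 - ((6*0)*(6 + 6*0)**2 - (23 - 20 + 3*(6*0))*(29 - 20 + 4*(6*0)))/(6 + 6*0)**2 = -2279 - (0*(6 + 0)**2 - (23 - 20 + 3*0)*(29 - 20 + 4*0))/(6 + 0)**2 = -2279 - (0*6**2 - (23 - 20 + 0)*(29 - 20 + 0))/6**2 = -2279 - (0*36 - 1*3*9)/36 = -2279 - (0 - 27)/36 = -2279 - (-27)/36 = -2279 - 1*(-3/4) = -2279 + 3/4 = -9113/4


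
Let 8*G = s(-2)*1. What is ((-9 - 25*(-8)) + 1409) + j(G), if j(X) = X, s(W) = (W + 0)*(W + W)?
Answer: 1601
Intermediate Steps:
s(W) = 2*W² (s(W) = W*(2*W) = 2*W²)
G = 1 (G = ((2*(-2)²)*1)/8 = ((2*4)*1)/8 = (8*1)/8 = (⅛)*8 = 1)
((-9 - 25*(-8)) + 1409) + j(G) = ((-9 - 25*(-8)) + 1409) + 1 = ((-9 + 200) + 1409) + 1 = (191 + 1409) + 1 = 1600 + 1 = 1601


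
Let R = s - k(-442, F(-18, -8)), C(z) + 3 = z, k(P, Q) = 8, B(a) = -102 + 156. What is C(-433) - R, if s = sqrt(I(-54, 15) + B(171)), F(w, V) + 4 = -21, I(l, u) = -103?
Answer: -428 - 7*I ≈ -428.0 - 7.0*I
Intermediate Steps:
B(a) = 54
F(w, V) = -25 (F(w, V) = -4 - 21 = -25)
C(z) = -3 + z
s = 7*I (s = sqrt(-103 + 54) = sqrt(-49) = 7*I ≈ 7.0*I)
R = -8 + 7*I (R = 7*I - 1*8 = 7*I - 8 = -8 + 7*I ≈ -8.0 + 7.0*I)
C(-433) - R = (-3 - 433) - (-8 + 7*I) = -436 + (8 - 7*I) = -428 - 7*I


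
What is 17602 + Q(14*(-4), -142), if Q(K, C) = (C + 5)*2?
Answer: 17328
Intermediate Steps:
Q(K, C) = 10 + 2*C (Q(K, C) = (5 + C)*2 = 10 + 2*C)
17602 + Q(14*(-4), -142) = 17602 + (10 + 2*(-142)) = 17602 + (10 - 284) = 17602 - 274 = 17328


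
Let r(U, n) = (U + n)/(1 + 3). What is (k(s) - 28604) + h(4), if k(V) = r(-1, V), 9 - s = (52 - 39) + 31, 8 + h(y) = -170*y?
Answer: -29301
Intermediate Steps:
h(y) = -8 - 170*y
s = -35 (s = 9 - ((52 - 39) + 31) = 9 - (13 + 31) = 9 - 1*44 = 9 - 44 = -35)
r(U, n) = U/4 + n/4 (r(U, n) = (U + n)/4 = (U + n)*(1/4) = U/4 + n/4)
k(V) = -1/4 + V/4 (k(V) = (1/4)*(-1) + V/4 = -1/4 + V/4)
(k(s) - 28604) + h(4) = ((-1/4 + (1/4)*(-35)) - 28604) + (-8 - 170*4) = ((-1/4 - 35/4) - 28604) + (-8 - 680) = (-9 - 28604) - 688 = -28613 - 688 = -29301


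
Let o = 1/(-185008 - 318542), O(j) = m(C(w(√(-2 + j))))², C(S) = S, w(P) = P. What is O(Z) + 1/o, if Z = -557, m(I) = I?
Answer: -504109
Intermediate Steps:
O(j) = -2 + j (O(j) = (√(-2 + j))² = -2 + j)
o = -1/503550 (o = 1/(-503550) = -1/503550 ≈ -1.9859e-6)
O(Z) + 1/o = (-2 - 557) + 1/(-1/503550) = -559 - 503550 = -504109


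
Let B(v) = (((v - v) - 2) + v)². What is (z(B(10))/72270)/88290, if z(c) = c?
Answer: 16/1595179575 ≈ 1.0030e-8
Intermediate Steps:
B(v) = (-2 + v)² (B(v) = ((0 - 2) + v)² = (-2 + v)²)
(z(B(10))/72270)/88290 = ((-2 + 10)²/72270)/88290 = (8²*(1/72270))*(1/88290) = (64*(1/72270))*(1/88290) = (32/36135)*(1/88290) = 16/1595179575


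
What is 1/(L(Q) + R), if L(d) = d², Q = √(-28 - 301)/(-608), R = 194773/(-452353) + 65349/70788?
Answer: 58024860929024/28530678972429 ≈ 2.0338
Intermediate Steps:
R = 309278923/627865964 (R = 194773*(-1/452353) + 65349*(1/70788) = -194773/452353 + 21783/23596 = 309278923/627865964 ≈ 0.49259)
Q = -I*√329/608 (Q = √(-329)*(-1/608) = (I*√329)*(-1/608) = -I*√329/608 ≈ -0.029833*I)
1/(L(Q) + R) = 1/((-I*√329/608)² + 309278923/627865964) = 1/(-329/369664 + 309278923/627865964) = 1/(28530678972429/58024860929024) = 58024860929024/28530678972429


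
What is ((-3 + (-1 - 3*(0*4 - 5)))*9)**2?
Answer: 9801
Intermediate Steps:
((-3 + (-1 - 3*(0*4 - 5)))*9)**2 = ((-3 + (-1 - 3*(0 - 5)))*9)**2 = ((-3 + (-1 - 3*(-5)))*9)**2 = ((-3 + (-1 + 15))*9)**2 = ((-3 + 14)*9)**2 = (11*9)**2 = 99**2 = 9801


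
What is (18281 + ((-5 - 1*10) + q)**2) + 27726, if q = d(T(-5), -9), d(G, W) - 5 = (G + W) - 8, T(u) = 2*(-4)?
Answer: 47232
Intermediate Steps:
T(u) = -8
d(G, W) = -3 + G + W (d(G, W) = 5 + ((G + W) - 8) = 5 + (-8 + G + W) = -3 + G + W)
q = -20 (q = -3 - 8 - 9 = -20)
(18281 + ((-5 - 1*10) + q)**2) + 27726 = (18281 + ((-5 - 1*10) - 20)**2) + 27726 = (18281 + ((-5 - 10) - 20)**2) + 27726 = (18281 + (-15 - 20)**2) + 27726 = (18281 + (-35)**2) + 27726 = (18281 + 1225) + 27726 = 19506 + 27726 = 47232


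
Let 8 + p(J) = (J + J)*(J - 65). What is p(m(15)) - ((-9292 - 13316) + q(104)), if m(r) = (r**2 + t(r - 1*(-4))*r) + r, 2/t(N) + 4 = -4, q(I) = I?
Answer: 827293/8 ≈ 1.0341e+5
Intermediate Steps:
t(N) = -1/4 (t(N) = 2/(-4 - 4) = 2/(-8) = 2*(-1/8) = -1/4)
m(r) = r**2 + 3*r/4 (m(r) = (r**2 - r/4) + r = r**2 + 3*r/4)
p(J) = -8 + 2*J*(-65 + J) (p(J) = -8 + (J + J)*(J - 65) = -8 + (2*J)*(-65 + J) = -8 + 2*J*(-65 + J))
p(m(15)) - ((-9292 - 13316) + q(104)) = (-8 - 65*15*(3 + 4*15)/2 + 2*((1/4)*15*(3 + 4*15))**2) - ((-9292 - 13316) + 104) = (-8 - 65*15*(3 + 60)/2 + 2*((1/4)*15*(3 + 60))**2) - (-22608 + 104) = (-8 - 65*15*63/2 + 2*((1/4)*15*63)**2) - 1*(-22504) = (-8 - 130*945/4 + 2*(945/4)**2) + 22504 = (-8 - 61425/2 + 2*(893025/16)) + 22504 = (-8 - 61425/2 + 893025/8) + 22504 = 647261/8 + 22504 = 827293/8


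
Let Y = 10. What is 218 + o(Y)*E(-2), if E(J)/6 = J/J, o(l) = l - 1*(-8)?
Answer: 326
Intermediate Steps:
o(l) = 8 + l (o(l) = l + 8 = 8 + l)
E(J) = 6 (E(J) = 6*(J/J) = 6*1 = 6)
218 + o(Y)*E(-2) = 218 + (8 + 10)*6 = 218 + 18*6 = 218 + 108 = 326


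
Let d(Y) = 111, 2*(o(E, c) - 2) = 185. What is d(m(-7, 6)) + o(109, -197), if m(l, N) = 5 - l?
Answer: 411/2 ≈ 205.50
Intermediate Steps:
o(E, c) = 189/2 (o(E, c) = 2 + (½)*185 = 2 + 185/2 = 189/2)
d(m(-7, 6)) + o(109, -197) = 111 + 189/2 = 411/2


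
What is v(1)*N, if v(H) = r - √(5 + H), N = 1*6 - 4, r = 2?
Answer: 4 - 2*√6 ≈ -0.89898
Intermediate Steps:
N = 2 (N = 6 - 4 = 2)
v(H) = 2 - √(5 + H)
v(1)*N = (2 - √(5 + 1))*2 = (2 - √6)*2 = 4 - 2*√6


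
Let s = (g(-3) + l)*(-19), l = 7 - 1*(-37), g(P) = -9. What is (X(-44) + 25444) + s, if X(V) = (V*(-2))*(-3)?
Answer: 24515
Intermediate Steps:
l = 44 (l = 7 + 37 = 44)
X(V) = 6*V (X(V) = -2*V*(-3) = 6*V)
s = -665 (s = (-9 + 44)*(-19) = 35*(-19) = -665)
(X(-44) + 25444) + s = (6*(-44) + 25444) - 665 = (-264 + 25444) - 665 = 25180 - 665 = 24515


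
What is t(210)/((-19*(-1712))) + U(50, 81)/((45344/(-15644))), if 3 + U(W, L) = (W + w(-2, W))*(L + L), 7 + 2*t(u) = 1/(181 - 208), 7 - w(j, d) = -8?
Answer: -237886605551/65499408 ≈ -3631.9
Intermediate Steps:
w(j, d) = 15 (w(j, d) = 7 - 1*(-8) = 7 + 8 = 15)
t(u) = -95/27 (t(u) = -7/2 + 1/(2*(181 - 208)) = -7/2 + (½)/(-27) = -7/2 + (½)*(-1/27) = -7/2 - 1/54 = -95/27)
U(W, L) = -3 + 2*L*(15 + W) (U(W, L) = -3 + (W + 15)*(L + L) = -3 + (15 + W)*(2*L) = -3 + 2*L*(15 + W))
t(210)/((-19*(-1712))) + U(50, 81)/((45344/(-15644))) = -95/(27*((-19*(-1712)))) + (-3 + 30*81 + 2*81*50)/((45344/(-15644))) = -95/27/32528 + (-3 + 2430 + 8100)/((45344*(-1/15644))) = -95/27*1/32528 + 10527/(-11336/3911) = -5/46224 + 10527*(-3911/11336) = -5/46224 - 41171097/11336 = -237886605551/65499408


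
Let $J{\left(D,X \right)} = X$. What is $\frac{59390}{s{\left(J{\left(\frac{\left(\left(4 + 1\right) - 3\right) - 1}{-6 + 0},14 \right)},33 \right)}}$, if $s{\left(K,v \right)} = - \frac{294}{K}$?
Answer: $- \frac{59390}{21} \approx -2828.1$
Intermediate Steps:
$\frac{59390}{s{\left(J{\left(\frac{\left(\left(4 + 1\right) - 3\right) - 1}{-6 + 0},14 \right)},33 \right)}} = \frac{59390}{\left(-294\right) \frac{1}{14}} = \frac{59390}{-21} = 59390 \left(- \frac{1}{21}\right) = - \frac{59390}{21}$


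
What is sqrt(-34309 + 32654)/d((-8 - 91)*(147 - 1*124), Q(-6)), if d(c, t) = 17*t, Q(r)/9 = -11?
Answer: -I*sqrt(1655)/1683 ≈ -0.024172*I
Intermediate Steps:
Q(r) = -99 (Q(r) = 9*(-11) = -99)
sqrt(-34309 + 32654)/d((-8 - 91)*(147 - 1*124), Q(-6)) = sqrt(-34309 + 32654)/((17*(-99))) = sqrt(-1655)/(-1683) = (I*sqrt(1655))*(-1/1683) = -I*sqrt(1655)/1683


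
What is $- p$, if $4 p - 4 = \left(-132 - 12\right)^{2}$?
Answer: $-5185$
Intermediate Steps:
$p = 5185$ ($p = 1 + \frac{\left(-132 - 12\right)^{2}}{4} = 1 + \frac{\left(-144\right)^{2}}{4} = 1 + \frac{1}{4} \cdot 20736 = 1 + 5184 = 5185$)
$- p = \left(-1\right) 5185 = -5185$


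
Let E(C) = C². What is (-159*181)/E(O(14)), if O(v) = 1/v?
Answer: -5640684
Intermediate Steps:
(-159*181)/E(O(14)) = (-159*181)/((1/14)²) = -28779/((1/14)²) = -28779/1/196 = -28779*196 = -5640684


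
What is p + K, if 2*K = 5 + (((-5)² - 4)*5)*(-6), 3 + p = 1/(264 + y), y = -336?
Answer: -22717/72 ≈ -315.51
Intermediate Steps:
p = -217/72 (p = -3 + 1/(264 - 336) = -3 + 1/(-72) = -3 - 1/72 = -217/72 ≈ -3.0139)
K = -625/2 (K = (5 + (((-5)² - 4)*5)*(-6))/2 = (5 + ((25 - 4)*5)*(-6))/2 = (5 + (21*5)*(-6))/2 = (5 + 105*(-6))/2 = (5 - 630)/2 = (½)*(-625) = -625/2 ≈ -312.50)
p + K = -217/72 - 625/2 = -22717/72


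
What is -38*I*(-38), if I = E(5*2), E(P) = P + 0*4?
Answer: 14440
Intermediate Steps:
E(P) = P (E(P) = P + 0 = P)
I = 10 (I = 5*2 = 10)
-38*I*(-38) = -38*10*(-38) = -380*(-38) = 14440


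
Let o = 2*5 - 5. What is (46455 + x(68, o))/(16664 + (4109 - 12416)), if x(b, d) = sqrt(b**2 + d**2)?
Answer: 46455/8357 + sqrt(4649)/8357 ≈ 5.5670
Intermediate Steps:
o = 5 (o = 10 - 5 = 5)
(46455 + x(68, o))/(16664 + (4109 - 12416)) = (46455 + sqrt(68**2 + 5**2))/(16664 + (4109 - 12416)) = (46455 + sqrt(4624 + 25))/(16664 - 8307) = (46455 + sqrt(4649))/8357 = (46455 + sqrt(4649))*(1/8357) = 46455/8357 + sqrt(4649)/8357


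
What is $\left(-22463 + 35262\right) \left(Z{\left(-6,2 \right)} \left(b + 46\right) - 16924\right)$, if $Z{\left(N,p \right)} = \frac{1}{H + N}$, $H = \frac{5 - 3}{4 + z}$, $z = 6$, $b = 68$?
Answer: $- \frac{6288993434}{29} \approx -2.1686 \cdot 10^{8}$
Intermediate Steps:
$H = \frac{1}{5}$ ($H = \frac{5 - 3}{4 + 6} = \frac{2}{10} = 2 \cdot \frac{1}{10} = \frac{1}{5} \approx 0.2$)
$Z{\left(N,p \right)} = \frac{1}{\frac{1}{5} + N}$
$\left(-22463 + 35262\right) \left(Z{\left(-6,2 \right)} \left(b + 46\right) - 16924\right) = \left(-22463 + 35262\right) \left(\frac{5}{1 + 5 \left(-6\right)} \left(68 + 46\right) - 16924\right) = 12799 \left(\frac{5}{1 - 30} \cdot 114 - 16924\right) = 12799 \left(\frac{5}{-29} \cdot 114 - 16924\right) = 12799 \left(5 \left(- \frac{1}{29}\right) 114 - 16924\right) = 12799 \left(\left(- \frac{5}{29}\right) 114 - 16924\right) = 12799 \left(- \frac{570}{29} - 16924\right) = 12799 \left(- \frac{491366}{29}\right) = - \frac{6288993434}{29}$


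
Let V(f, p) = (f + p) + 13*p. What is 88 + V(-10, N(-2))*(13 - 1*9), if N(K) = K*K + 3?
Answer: 440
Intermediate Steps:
N(K) = 3 + K² (N(K) = K² + 3 = 3 + K²)
V(f, p) = f + 14*p
88 + V(-10, N(-2))*(13 - 1*9) = 88 + (-10 + 14*(3 + (-2)²))*(13 - 1*9) = 88 + (-10 + 14*(3 + 4))*(13 - 9) = 88 + (-10 + 14*7)*4 = 88 + (-10 + 98)*4 = 88 + 88*4 = 88 + 352 = 440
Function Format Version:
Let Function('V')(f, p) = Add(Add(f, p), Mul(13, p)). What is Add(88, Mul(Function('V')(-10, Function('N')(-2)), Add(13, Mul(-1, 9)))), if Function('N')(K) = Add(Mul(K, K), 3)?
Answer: 440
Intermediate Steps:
Function('N')(K) = Add(3, Pow(K, 2)) (Function('N')(K) = Add(Pow(K, 2), 3) = Add(3, Pow(K, 2)))
Function('V')(f, p) = Add(f, Mul(14, p))
Add(88, Mul(Function('V')(-10, Function('N')(-2)), Add(13, Mul(-1, 9)))) = Add(88, Mul(Add(-10, Mul(14, Add(3, Pow(-2, 2)))), Add(13, Mul(-1, 9)))) = Add(88, Mul(Add(-10, Mul(14, Add(3, 4))), Add(13, -9))) = Add(88, Mul(Add(-10, Mul(14, 7)), 4)) = Add(88, Mul(Add(-10, 98), 4)) = Add(88, Mul(88, 4)) = Add(88, 352) = 440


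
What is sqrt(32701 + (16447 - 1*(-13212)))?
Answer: 2*sqrt(15590) ≈ 249.72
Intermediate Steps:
sqrt(32701 + (16447 - 1*(-13212))) = sqrt(32701 + (16447 + 13212)) = sqrt(32701 + 29659) = sqrt(62360) = 2*sqrt(15590)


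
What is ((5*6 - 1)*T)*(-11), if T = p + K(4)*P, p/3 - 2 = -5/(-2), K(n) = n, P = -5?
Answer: 4147/2 ≈ 2073.5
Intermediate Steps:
p = 27/2 (p = 6 + 3*(-5/(-2)) = 6 + 3*(-5*(-½)) = 6 + 3*(5/2) = 6 + 15/2 = 27/2 ≈ 13.500)
T = -13/2 (T = 27/2 + 4*(-5) = 27/2 - 20 = -13/2 ≈ -6.5000)
((5*6 - 1)*T)*(-11) = ((5*6 - 1)*(-13/2))*(-11) = ((30 - 1)*(-13/2))*(-11) = (29*(-13/2))*(-11) = -377/2*(-11) = 4147/2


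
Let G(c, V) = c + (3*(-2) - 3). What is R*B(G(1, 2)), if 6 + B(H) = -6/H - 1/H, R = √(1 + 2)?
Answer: -41*√3/8 ≈ -8.8768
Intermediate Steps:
R = √3 ≈ 1.7320
G(c, V) = -9 + c (G(c, V) = c + (-6 - 3) = c - 9 = -9 + c)
B(H) = -6 - 7/H (B(H) = -6 + (-6/H - 1/H) = -6 - 7/H)
R*B(G(1, 2)) = √3*(-6 - 7/(-9 + 1)) = √3*(-6 - 7/(-8)) = √3*(-6 - 7*(-⅛)) = √3*(-6 + 7/8) = √3*(-41/8) = -41*√3/8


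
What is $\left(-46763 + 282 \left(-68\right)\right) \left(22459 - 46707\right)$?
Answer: $1598888872$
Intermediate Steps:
$\left(-46763 + 282 \left(-68\right)\right) \left(22459 - 46707\right) = \left(-46763 - 19176\right) \left(-24248\right) = \left(-65939\right) \left(-24248\right) = 1598888872$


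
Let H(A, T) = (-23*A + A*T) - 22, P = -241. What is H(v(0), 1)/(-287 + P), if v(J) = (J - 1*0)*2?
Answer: 1/24 ≈ 0.041667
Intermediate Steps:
v(J) = 2*J (v(J) = (J + 0)*2 = J*2 = 2*J)
H(A, T) = -22 - 23*A + A*T
H(v(0), 1)/(-287 + P) = (-22 - 46*0 + (2*0)*1)/(-287 - 241) = (-22 - 23*0 + 0*1)/(-528) = (-22 + 0 + 0)*(-1/528) = -22*(-1/528) = 1/24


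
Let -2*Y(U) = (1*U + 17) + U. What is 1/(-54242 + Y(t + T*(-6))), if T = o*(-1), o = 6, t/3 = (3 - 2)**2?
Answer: -2/108579 ≈ -1.8420e-5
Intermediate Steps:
t = 3 (t = 3*(3 - 2)**2 = 3*1**2 = 3*1 = 3)
T = -6 (T = 6*(-1) = -6)
Y(U) = -17/2 - U (Y(U) = -((1*U + 17) + U)/2 = -((U + 17) + U)/2 = -((17 + U) + U)/2 = -(17 + 2*U)/2 = -17/2 - U)
1/(-54242 + Y(t + T*(-6))) = 1/(-54242 + (-17/2 - (3 - 6*(-6)))) = 1/(-54242 + (-17/2 - (3 + 36))) = 1/(-54242 + (-17/2 - 1*39)) = 1/(-54242 + (-17/2 - 39)) = 1/(-54242 - 95/2) = 1/(-108579/2) = -2/108579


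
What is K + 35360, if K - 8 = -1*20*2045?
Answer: -5532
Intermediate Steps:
K = -40892 (K = 8 - 1*20*2045 = 8 - 20*2045 = 8 - 40900 = -40892)
K + 35360 = -40892 + 35360 = -5532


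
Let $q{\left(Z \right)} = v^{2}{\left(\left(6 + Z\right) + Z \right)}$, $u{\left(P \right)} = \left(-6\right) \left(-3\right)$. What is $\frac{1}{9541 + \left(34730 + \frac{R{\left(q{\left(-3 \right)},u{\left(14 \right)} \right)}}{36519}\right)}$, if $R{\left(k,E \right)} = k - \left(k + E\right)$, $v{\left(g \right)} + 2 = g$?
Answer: $\frac{12173}{538910877} \approx 2.2588 \cdot 10^{-5}$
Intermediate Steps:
$v{\left(g \right)} = -2 + g$
$u{\left(P \right)} = 18$
$q{\left(Z \right)} = \left(4 + 2 Z\right)^{2}$ ($q{\left(Z \right)} = \left(-2 + \left(\left(6 + Z\right) + Z\right)\right)^{2} = \left(-2 + \left(6 + 2 Z\right)\right)^{2} = \left(4 + 2 Z\right)^{2}$)
$R{\left(k,E \right)} = - E$ ($R{\left(k,E \right)} = k - \left(E + k\right) = - E$)
$\frac{1}{9541 + \left(34730 + \frac{R{\left(q{\left(-3 \right)},u{\left(14 \right)} \right)}}{36519}\right)} = \frac{1}{9541 + \left(34730 + \frac{\left(-1\right) 18}{36519}\right)} = \frac{1}{9541 + \left(34730 - \frac{6}{12173}\right)} = \frac{1}{9541 + \frac{422768284}{12173}} = \frac{1}{\frac{538910877}{12173}} = \frac{12173}{538910877}$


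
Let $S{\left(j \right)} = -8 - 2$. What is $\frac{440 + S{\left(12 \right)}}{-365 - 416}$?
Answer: $- \frac{430}{781} \approx -0.55058$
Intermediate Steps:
$S{\left(j \right)} = -10$ ($S{\left(j \right)} = -8 - 2 = -10$)
$\frac{440 + S{\left(12 \right)}}{-365 - 416} = \frac{440 - 10}{-365 - 416} = \frac{430}{-781} = 430 \left(- \frac{1}{781}\right) = - \frac{430}{781}$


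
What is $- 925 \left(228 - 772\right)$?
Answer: $503200$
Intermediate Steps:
$- 925 \left(228 - 772\right) = \left(-925\right) \left(-544\right) = 503200$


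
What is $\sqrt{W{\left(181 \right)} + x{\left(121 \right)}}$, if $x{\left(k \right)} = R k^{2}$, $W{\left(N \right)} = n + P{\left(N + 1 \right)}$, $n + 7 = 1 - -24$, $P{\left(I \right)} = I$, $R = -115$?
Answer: $i \sqrt{1683515} \approx 1297.5 i$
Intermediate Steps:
$n = 18$ ($n = -7 + \left(1 - -24\right) = -7 + \left(1 + 24\right) = -7 + 25 = 18$)
$W{\left(N \right)} = 19 + N$ ($W{\left(N \right)} = 18 + \left(N + 1\right) = 18 + \left(1 + N\right) = 19 + N$)
$x{\left(k \right)} = - 115 k^{2}$
$\sqrt{W{\left(181 \right)} + x{\left(121 \right)}} = \sqrt{\left(19 + 181\right) - 115 \cdot 121^{2}} = \sqrt{200 - 1683715} = \sqrt{-1683515} = i \sqrt{1683515}$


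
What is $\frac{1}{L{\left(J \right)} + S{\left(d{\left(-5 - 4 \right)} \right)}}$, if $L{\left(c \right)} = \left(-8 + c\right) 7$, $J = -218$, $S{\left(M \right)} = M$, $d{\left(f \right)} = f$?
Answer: $- \frac{1}{1591} \approx -0.00062854$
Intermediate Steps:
$L{\left(c \right)} = -56 + 7 c$
$\frac{1}{L{\left(J \right)} + S{\left(d{\left(-5 - 4 \right)} \right)}} = \frac{1}{\left(-56 + 7 \left(-218\right)\right) - 9} = \frac{1}{\left(-56 - 1526\right) - 9} = \frac{1}{-1582 - 9} = \frac{1}{-1591} = - \frac{1}{1591}$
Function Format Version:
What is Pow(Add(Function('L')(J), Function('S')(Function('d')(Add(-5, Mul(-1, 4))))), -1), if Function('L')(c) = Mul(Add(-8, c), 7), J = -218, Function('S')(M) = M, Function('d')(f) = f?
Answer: Rational(-1, 1591) ≈ -0.00062854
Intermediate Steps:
Function('L')(c) = Add(-56, Mul(7, c))
Pow(Add(Function('L')(J), Function('S')(Function('d')(Add(-5, Mul(-1, 4))))), -1) = Pow(Add(Add(-56, Mul(7, -218)), Add(-5, Mul(-1, 4))), -1) = Pow(Add(Add(-56, -1526), Add(-5, -4)), -1) = Pow(Add(-1582, -9), -1) = Pow(-1591, -1) = Rational(-1, 1591)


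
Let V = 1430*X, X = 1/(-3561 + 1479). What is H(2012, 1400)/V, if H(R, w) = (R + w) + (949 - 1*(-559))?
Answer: -1024344/143 ≈ -7163.2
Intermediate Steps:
X = -1/2082 (X = 1/(-2082) = -1/2082 ≈ -0.00048031)
H(R, w) = 1508 + R + w (H(R, w) = (R + w) + (949 + 559) = (R + w) + 1508 = 1508 + R + w)
V = -715/1041 (V = 1430*(-1/2082) = -715/1041 ≈ -0.68684)
H(2012, 1400)/V = (1508 + 2012 + 1400)/(-715/1041) = 4920*(-1041/715) = -1024344/143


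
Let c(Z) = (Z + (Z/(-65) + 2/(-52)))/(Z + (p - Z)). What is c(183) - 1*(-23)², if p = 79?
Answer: -5409411/10270 ≈ -526.72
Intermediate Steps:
c(Z) = -1/2054 + 64*Z/5135 (c(Z) = (Z + (Z/(-65) + 2/(-52)))/(Z + (79 - Z)) = (Z + (Z*(-1/65) + 2*(-1/52)))/79 = (Z + (-Z/65 - 1/26))*(1/79) = (Z + (-1/26 - Z/65))*(1/79) = (-1/26 + 64*Z/65)*(1/79) = -1/2054 + 64*Z/5135)
c(183) - 1*(-23)² = (-1/2054 + (64/5135)*183) - 1*(-23)² = (-1/2054 + 11712/5135) - 1*529 = 23419/10270 - 529 = -5409411/10270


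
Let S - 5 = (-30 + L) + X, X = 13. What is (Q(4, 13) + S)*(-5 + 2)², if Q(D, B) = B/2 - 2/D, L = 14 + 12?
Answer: 180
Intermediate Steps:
L = 26
Q(D, B) = B/2 - 2/D (Q(D, B) = B*(½) - 2/D = B/2 - 2/D)
S = 14 (S = 5 + ((-30 + 26) + 13) = 5 + (-4 + 13) = 5 + 9 = 14)
(Q(4, 13) + S)*(-5 + 2)² = (((½)*13 - 2/4) + 14)*(-5 + 2)² = ((13/2 - 2*¼) + 14)*(-3)² = ((13/2 - ½) + 14)*9 = (6 + 14)*9 = 20*9 = 180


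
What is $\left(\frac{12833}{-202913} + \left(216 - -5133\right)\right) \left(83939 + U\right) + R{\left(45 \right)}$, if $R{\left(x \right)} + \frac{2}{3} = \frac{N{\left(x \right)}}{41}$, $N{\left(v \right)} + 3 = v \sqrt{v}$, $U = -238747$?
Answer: $- \frac{20666924197049819}{24958299} + \frac{135 \sqrt{5}}{41} \approx -8.2806 \cdot 10^{8}$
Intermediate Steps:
$N{\left(v \right)} = -3 + v^{\frac{3}{2}}$ ($N{\left(v \right)} = -3 + v \sqrt{v} = -3 + v^{\frac{3}{2}}$)
$R{\left(x \right)} = - \frac{91}{123} + \frac{x^{\frac{3}{2}}}{41}$ ($R{\left(x \right)} = - \frac{2}{3} + \frac{-3 + x^{\frac{3}{2}}}{41} = - \frac{2}{3} + \left(-3 + x^{\frac{3}{2}}\right) \frac{1}{41} = - \frac{2}{3} + \left(- \frac{3}{41} + \frac{x^{\frac{3}{2}}}{41}\right) = - \frac{91}{123} + \frac{x^{\frac{3}{2}}}{41}$)
$\left(\frac{12833}{-202913} + \left(216 - -5133\right)\right) \left(83939 + U\right) + R{\left(45 \right)} = \left(\frac{12833}{-202913} + \left(216 - -5133\right)\right) \left(83939 - 238747\right) - \left(\frac{91}{123} - \frac{45^{\frac{3}{2}}}{41}\right) = \left(12833 \left(- \frac{1}{202913}\right) + \left(216 + 5133\right)\right) \left(-154808\right) - \left(\frac{91}{123} - \frac{135 \sqrt{5}}{41}\right) = \left(- \frac{12833}{202913} + 5349\right) \left(-154808\right) - \left(\frac{91}{123} - \frac{135 \sqrt{5}}{41}\right) = \frac{1085368804}{202913} \left(-154808\right) - \left(\frac{91}{123} - \frac{135 \sqrt{5}}{41}\right) = - \frac{168023773809632}{202913} - \left(\frac{91}{123} - \frac{135 \sqrt{5}}{41}\right) = - \frac{20666924197049819}{24958299} + \frac{135 \sqrt{5}}{41}$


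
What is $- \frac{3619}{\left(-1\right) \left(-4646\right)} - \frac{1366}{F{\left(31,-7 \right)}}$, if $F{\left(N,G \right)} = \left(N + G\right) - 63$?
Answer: $\frac{6205295}{181194} \approx 34.247$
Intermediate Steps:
$F{\left(N,G \right)} = -63 + G + N$ ($F{\left(N,G \right)} = \left(G + N\right) - 63 = -63 + G + N$)
$- \frac{3619}{\left(-1\right) \left(-4646\right)} - \frac{1366}{F{\left(31,-7 \right)}} = - \frac{3619}{\left(-1\right) \left(-4646\right)} - \frac{1366}{-63 - 7 + 31} = - \frac{3619}{4646} - \frac{1366}{-39} = \left(-3619\right) \frac{1}{4646} - - \frac{1366}{39} = - \frac{3619}{4646} + \frac{1366}{39} = \frac{6205295}{181194}$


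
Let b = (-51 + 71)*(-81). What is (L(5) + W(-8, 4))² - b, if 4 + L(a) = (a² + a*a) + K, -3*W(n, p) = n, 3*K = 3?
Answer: 36781/9 ≈ 4086.8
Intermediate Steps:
K = 1 (K = (⅓)*3 = 1)
W(n, p) = -n/3
b = -1620 (b = 20*(-81) = -1620)
L(a) = -3 + 2*a² (L(a) = -4 + ((a² + a*a) + 1) = -4 + ((a² + a²) + 1) = -4 + (2*a² + 1) = -4 + (1 + 2*a²) = -3 + 2*a²)
(L(5) + W(-8, 4))² - b = ((-3 + 2*5²) - ⅓*(-8))² - 1*(-1620) = ((-3 + 2*25) + 8/3)² + 1620 = ((-3 + 50) + 8/3)² + 1620 = (47 + 8/3)² + 1620 = (149/3)² + 1620 = 22201/9 + 1620 = 36781/9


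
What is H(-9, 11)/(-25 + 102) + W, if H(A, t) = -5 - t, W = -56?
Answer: -4328/77 ≈ -56.208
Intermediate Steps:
H(-9, 11)/(-25 + 102) + W = (-5 - 1*11)/(-25 + 102) - 56 = (-5 - 11)/77 - 56 = -16*1/77 - 56 = -16/77 - 56 = -4328/77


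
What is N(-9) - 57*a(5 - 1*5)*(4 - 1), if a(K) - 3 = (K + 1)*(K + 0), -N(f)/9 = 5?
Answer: -558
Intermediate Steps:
N(f) = -45 (N(f) = -9*5 = -45)
a(K) = 3 + K*(1 + K) (a(K) = 3 + (K + 1)*(K + 0) = 3 + (1 + K)*K = 3 + K*(1 + K))
N(-9) - 57*a(5 - 1*5)*(4 - 1) = -45 - 57*(3 + (5 - 1*5) + (5 - 1*5)**2)*(4 - 1) = -45 - 57*(3 + (5 - 5) + (5 - 5)**2)*3 = -45 - 57*(3 + 0 + 0**2)*3 = -45 - 57*(3 + 0 + 0)*3 = -45 - 171*3 = -45 - 57*9 = -45 - 513 = -558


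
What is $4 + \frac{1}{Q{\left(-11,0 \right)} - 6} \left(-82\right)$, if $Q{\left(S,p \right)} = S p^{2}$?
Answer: $\frac{53}{3} \approx 17.667$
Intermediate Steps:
$4 + \frac{1}{Q{\left(-11,0 \right)} - 6} \left(-82\right) = 4 + \frac{1}{- 11 \cdot 0^{2} - 6} \left(-82\right) = 4 + \frac{1}{\left(-11\right) 0 - 6} \left(-82\right) = 4 + \frac{1}{0 - 6} \left(-82\right) = 4 + \frac{1}{-6} \left(-82\right) = 4 - - \frac{41}{3} = 4 + \frac{41}{3} = \frac{53}{3}$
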